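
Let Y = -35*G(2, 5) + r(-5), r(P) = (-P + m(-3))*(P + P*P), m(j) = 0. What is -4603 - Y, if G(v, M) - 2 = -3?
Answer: -4738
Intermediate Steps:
G(v, M) = -1 (G(v, M) = 2 - 3 = -1)
r(P) = -P*(P + P²) (r(P) = (-P + 0)*(P + P*P) = (-P)*(P + P²) = -P*(P + P²))
Y = 135 (Y = -35*(-1) + (-5)²*(-1 - 1*(-5)) = 35 + 25*(-1 + 5) = 35 + 25*4 = 35 + 100 = 135)
-4603 - Y = -4603 - 1*135 = -4603 - 135 = -4738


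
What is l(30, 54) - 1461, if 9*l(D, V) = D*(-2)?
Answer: -4403/3 ≈ -1467.7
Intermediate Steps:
l(D, V) = -2*D/9 (l(D, V) = (D*(-2))/9 = (-2*D)/9 = -2*D/9)
l(30, 54) - 1461 = -2/9*30 - 1461 = -20/3 - 1461 = -4403/3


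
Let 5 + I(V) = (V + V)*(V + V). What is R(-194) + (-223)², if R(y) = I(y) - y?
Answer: 200462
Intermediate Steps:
I(V) = -5 + 4*V² (I(V) = -5 + (V + V)*(V + V) = -5 + (2*V)*(2*V) = -5 + 4*V²)
R(y) = -5 - y + 4*y² (R(y) = (-5 + 4*y²) - y = -5 - y + 4*y²)
R(-194) + (-223)² = (-5 - 1*(-194) + 4*(-194)²) + (-223)² = (-5 + 194 + 4*37636) + 49729 = (-5 + 194 + 150544) + 49729 = 150733 + 49729 = 200462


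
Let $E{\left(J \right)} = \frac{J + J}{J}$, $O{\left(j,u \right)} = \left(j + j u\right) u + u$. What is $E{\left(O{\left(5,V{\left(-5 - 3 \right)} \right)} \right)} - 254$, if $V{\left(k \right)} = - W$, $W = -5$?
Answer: $-252$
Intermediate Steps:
$V{\left(k \right)} = 5$ ($V{\left(k \right)} = \left(-1\right) \left(-5\right) = 5$)
$O{\left(j,u \right)} = u + u \left(j + j u\right)$ ($O{\left(j,u \right)} = u \left(j + j u\right) + u = u + u \left(j + j u\right)$)
$E{\left(J \right)} = 2$ ($E{\left(J \right)} = \frac{2 J}{J} = 2$)
$E{\left(O{\left(5,V{\left(-5 - 3 \right)} \right)} \right)} - 254 = 2 - 254 = -252$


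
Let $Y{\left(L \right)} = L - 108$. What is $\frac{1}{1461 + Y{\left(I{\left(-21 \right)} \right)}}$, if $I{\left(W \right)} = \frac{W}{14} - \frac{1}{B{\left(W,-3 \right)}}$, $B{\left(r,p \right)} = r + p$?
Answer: $\frac{24}{32437} \approx 0.0007399$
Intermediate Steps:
$B{\left(r,p \right)} = p + r$
$I{\left(W \right)} = - \frac{1}{-3 + W} + \frac{W}{14}$ ($I{\left(W \right)} = \frac{W}{14} - \frac{1}{-3 + W} = - \frac{1}{-3 + W} + \frac{W}{14}$)
$Y{\left(L \right)} = -108 + L$
$\frac{1}{1461 + Y{\left(I{\left(-21 \right)} \right)}} = \frac{1}{1461 - \left(108 - \frac{-14 - 21 \left(-3 - 21\right)}{14 \left(-3 - 21\right)}\right)} = \frac{1}{1461 - \left(108 - \frac{-14 - -504}{14 \left(-24\right)}\right)} = \frac{1}{1461 - \left(108 + \frac{-14 + 504}{336}\right)} = \frac{1}{1461 - \left(108 + \frac{1}{336} \cdot 490\right)} = \frac{1}{1461 - \frac{2627}{24}} = \frac{1}{\frac{32437}{24}} = \frac{24}{32437}$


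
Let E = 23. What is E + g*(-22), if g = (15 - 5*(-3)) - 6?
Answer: -505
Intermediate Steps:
g = 24 (g = (15 + 15) - 6 = 30 - 6 = 24)
E + g*(-22) = 23 + 24*(-22) = 23 - 528 = -505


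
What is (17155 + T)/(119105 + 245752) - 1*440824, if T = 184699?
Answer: -160837520314/364857 ≈ -4.4082e+5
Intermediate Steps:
(17155 + T)/(119105 + 245752) - 1*440824 = (17155 + 184699)/(119105 + 245752) - 1*440824 = 201854/364857 - 440824 = -160837520314/364857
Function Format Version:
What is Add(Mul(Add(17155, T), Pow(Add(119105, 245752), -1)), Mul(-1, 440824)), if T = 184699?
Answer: Rational(-160837520314, 364857) ≈ -4.4082e+5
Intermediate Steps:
Add(Mul(Add(17155, T), Pow(Add(119105, 245752), -1)), Mul(-1, 440824)) = Add(Mul(Add(17155, 184699), Pow(Add(119105, 245752), -1)), Mul(-1, 440824)) = Add(Mul(201854, Pow(364857, -1)), -440824) = Add(Mul(201854, Rational(1, 364857)), -440824) = Add(Rational(201854, 364857), -440824) = Rational(-160837520314, 364857)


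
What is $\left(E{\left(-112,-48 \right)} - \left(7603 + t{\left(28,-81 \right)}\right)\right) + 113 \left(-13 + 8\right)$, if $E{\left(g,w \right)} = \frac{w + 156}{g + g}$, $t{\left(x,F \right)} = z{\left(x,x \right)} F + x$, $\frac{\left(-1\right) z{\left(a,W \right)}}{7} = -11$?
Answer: $- \frac{109731}{56} \approx -1959.5$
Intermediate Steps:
$z{\left(a,W \right)} = 77$ ($z{\left(a,W \right)} = \left(-7\right) \left(-11\right) = 77$)
$t{\left(x,F \right)} = x + 77 F$ ($t{\left(x,F \right)} = 77 F + x = x + 77 F$)
$E{\left(g,w \right)} = \frac{156 + w}{2 g}$
$\left(E{\left(-112,-48 \right)} - \left(7603 + t{\left(28,-81 \right)}\right)\right) + 113 \left(-13 + 8\right) = \left(\frac{156 - 48}{2 \left(-112\right)} - \left(7631 - 6237\right)\right) + 113 \left(-13 + 8\right) = \left(\frac{1}{2} \left(- \frac{1}{112}\right) 108 - 1394\right) + 113 \left(-5\right) = \left(- \frac{27}{56} - 1394\right) - 565 = - \frac{78091}{56} - 565 = - \frac{109731}{56}$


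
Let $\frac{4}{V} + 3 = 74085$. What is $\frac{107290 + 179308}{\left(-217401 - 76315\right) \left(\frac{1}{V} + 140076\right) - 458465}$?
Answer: $- \frac{286598}{46582788059} \approx -6.1524 \cdot 10^{-6}$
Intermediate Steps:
$V = \frac{2}{37041}$ ($V = \frac{4}{-3 + 74085} = \frac{4}{74082} = 4 \cdot \frac{1}{74082} = \frac{2}{37041} \approx 5.3994 \cdot 10^{-5}$)
$\frac{107290 + 179308}{\left(-217401 - 76315\right) \left(\frac{1}{V} + 140076\right) - 458465} = \frac{107290 + 179308}{\left(-217401 - 76315\right) \left(\frac{1}{\frac{2}{37041}} + 140076\right) - 458465} = \frac{286598}{- 293716 \left(\frac{37041}{2} + 140076\right) - 458465} = \frac{286598}{\left(-293716\right) \frac{317193}{2} - 458465} = \frac{286598}{-46582329594 - 458465} = \frac{286598}{-46582788059} = 286598 \left(- \frac{1}{46582788059}\right) = - \frac{286598}{46582788059}$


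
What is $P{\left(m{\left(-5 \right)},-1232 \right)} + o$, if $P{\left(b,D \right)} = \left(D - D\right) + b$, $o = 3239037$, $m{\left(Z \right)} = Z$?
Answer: $3239032$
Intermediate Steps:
$P{\left(b,D \right)} = b$ ($P{\left(b,D \right)} = 0 + b = b$)
$P{\left(m{\left(-5 \right)},-1232 \right)} + o = -5 + 3239037 = 3239032$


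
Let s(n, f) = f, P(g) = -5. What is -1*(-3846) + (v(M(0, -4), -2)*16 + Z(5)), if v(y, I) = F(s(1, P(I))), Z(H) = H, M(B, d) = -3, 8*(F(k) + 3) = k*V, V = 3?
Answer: 3773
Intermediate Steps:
F(k) = -3 + 3*k/8 (F(k) = -3 + (k*3)/8 = -3 + (3*k)/8 = -3 + 3*k/8)
v(y, I) = -39/8 (v(y, I) = -3 + (3/8)*(-5) = -3 - 15/8 = -39/8)
-1*(-3846) + (v(M(0, -4), -2)*16 + Z(5)) = -1*(-3846) + (-39/8*16 + 5) = 3846 + (-78 + 5) = 3846 - 73 = 3773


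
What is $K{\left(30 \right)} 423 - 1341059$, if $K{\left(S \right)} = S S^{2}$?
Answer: $10079941$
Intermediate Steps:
$K{\left(S \right)} = S^{3}$
$K{\left(30 \right)} 423 - 1341059 = 30^{3} \cdot 423 - 1341059 = 27000 \cdot 423 - 1341059 = 11421000 - 1341059 = 10079941$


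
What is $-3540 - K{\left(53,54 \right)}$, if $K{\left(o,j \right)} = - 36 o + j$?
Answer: $-1686$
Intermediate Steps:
$K{\left(o,j \right)} = j - 36 o$
$-3540 - K{\left(53,54 \right)} = -3540 - \left(54 - 1908\right) = -3540 - -1854 = -3540 + 1854 = -1686$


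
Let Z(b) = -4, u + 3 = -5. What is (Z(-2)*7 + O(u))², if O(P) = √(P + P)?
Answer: 768 - 224*I ≈ 768.0 - 224.0*I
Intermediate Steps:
u = -8 (u = -3 - 5 = -8)
O(P) = √2*√P (O(P) = √(2*P) = √2*√P)
(Z(-2)*7 + O(u))² = (-4*7 + √2*√(-8))² = (-28 + √2*(2*I*√2))² = (-28 + 4*I)²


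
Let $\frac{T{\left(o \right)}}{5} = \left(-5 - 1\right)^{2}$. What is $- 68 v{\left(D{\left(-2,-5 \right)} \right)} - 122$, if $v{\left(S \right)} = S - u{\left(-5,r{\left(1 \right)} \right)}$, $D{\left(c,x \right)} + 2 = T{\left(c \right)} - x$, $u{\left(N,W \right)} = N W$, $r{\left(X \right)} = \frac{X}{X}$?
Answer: $-12906$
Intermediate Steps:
$r{\left(X \right)} = 1$
$T{\left(o \right)} = 180$ ($T{\left(o \right)} = 5 \left(-5 - 1\right)^{2} = 5 \left(-6\right)^{2} = 5 \cdot 36 = 180$)
$D{\left(c,x \right)} = 178 - x$ ($D{\left(c,x \right)} = -2 - \left(-180 + x\right) = 178 - x$)
$v{\left(S \right)} = 5 + S$ ($v{\left(S \right)} = S - \left(-5\right) 1 = S - -5 = S + 5 = 5 + S$)
$- 68 v{\left(D{\left(-2,-5 \right)} \right)} - 122 = - 68 \left(5 + \left(178 - -5\right)\right) - 122 = - 68 \left(5 + \left(178 + 5\right)\right) - 122 = - 68 \left(5 + 183\right) - 122 = \left(-68\right) 188 - 122 = -12784 - 122 = -12906$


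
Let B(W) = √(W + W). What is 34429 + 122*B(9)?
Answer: 34429 + 366*√2 ≈ 34947.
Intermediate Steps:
B(W) = √2*√W (B(W) = √(2*W) = √2*√W)
34429 + 122*B(9) = 34429 + 122*(√2*√9) = 34429 + 122*(√2*3) = 34429 + 122*(3*√2) = 34429 + 366*√2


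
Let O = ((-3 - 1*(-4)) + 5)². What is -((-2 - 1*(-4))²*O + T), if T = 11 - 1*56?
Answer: -99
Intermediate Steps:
T = -45 (T = 11 - 56 = -45)
O = 36 (O = ((-3 + 4) + 5)² = (1 + 5)² = 6² = 36)
-((-2 - 1*(-4))²*O + T) = -((-2 - 1*(-4))²*36 - 45) = -((-2 + 4)²*36 - 45) = -(2²*36 - 45) = -(4*36 - 45) = -(144 - 45) = -1*99 = -99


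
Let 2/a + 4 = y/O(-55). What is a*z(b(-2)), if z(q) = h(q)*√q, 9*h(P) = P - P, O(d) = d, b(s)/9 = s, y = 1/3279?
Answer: 0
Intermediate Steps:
y = 1/3279 ≈ 0.00030497
b(s) = 9*s
h(P) = 0 (h(P) = (P - P)/9 = (⅑)*0 = 0)
z(q) = 0 (z(q) = 0*√q = 0)
a = -360690/721381 (a = 2/(-4 + (1/3279)/(-55)) = 2/(-4 + (1/3279)*(-1/55)) = 2/(-4 - 1/180345) = 2/(-721381/180345) = 2*(-180345/721381) = -360690/721381 ≈ -0.50000)
a*z(b(-2)) = -360690/721381*0 = 0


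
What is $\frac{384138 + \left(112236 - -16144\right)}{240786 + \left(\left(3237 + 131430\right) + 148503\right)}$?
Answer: $\frac{256259}{261978} \approx 0.97817$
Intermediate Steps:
$\frac{384138 + \left(112236 - -16144\right)}{240786 + \left(\left(3237 + 131430\right) + 148503\right)} = \frac{384138 + \left(112236 + 16144\right)}{240786 + \left(134667 + 148503\right)} = \frac{384138 + 128380}{240786 + 283170} = \frac{512518}{523956} = 512518 \cdot \frac{1}{523956} = \frac{256259}{261978}$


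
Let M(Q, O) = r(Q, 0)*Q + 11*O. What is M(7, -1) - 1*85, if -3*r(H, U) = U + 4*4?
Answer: -400/3 ≈ -133.33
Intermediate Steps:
r(H, U) = -16/3 - U/3 (r(H, U) = -(U + 4*4)/3 = -(U + 16)/3 = -(16 + U)/3 = -16/3 - U/3)
M(Q, O) = 11*O - 16*Q/3 (M(Q, O) = (-16/3 - 1/3*0)*Q + 11*O = (-16/3 + 0)*Q + 11*O = -16*Q/3 + 11*O = 11*O - 16*Q/3)
M(7, -1) - 1*85 = (11*(-1) - 16/3*7) - 1*85 = (-11 - 112/3) - 85 = -145/3 - 85 = -400/3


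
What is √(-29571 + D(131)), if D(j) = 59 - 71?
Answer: 3*I*√3287 ≈ 172.0*I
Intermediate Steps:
D(j) = -12
√(-29571 + D(131)) = √(-29571 - 12) = √(-29583) = 3*I*√3287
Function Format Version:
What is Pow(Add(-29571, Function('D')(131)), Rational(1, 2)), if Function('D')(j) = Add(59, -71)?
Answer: Mul(3, I, Pow(3287, Rational(1, 2))) ≈ Mul(172.00, I)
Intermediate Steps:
Function('D')(j) = -12
Pow(Add(-29571, Function('D')(131)), Rational(1, 2)) = Pow(Add(-29571, -12), Rational(1, 2)) = Pow(-29583, Rational(1, 2)) = Mul(3, I, Pow(3287, Rational(1, 2)))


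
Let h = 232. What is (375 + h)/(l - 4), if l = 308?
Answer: 607/304 ≈ 1.9967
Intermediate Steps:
(375 + h)/(l - 4) = (375 + 232)/(308 - 4) = 607/304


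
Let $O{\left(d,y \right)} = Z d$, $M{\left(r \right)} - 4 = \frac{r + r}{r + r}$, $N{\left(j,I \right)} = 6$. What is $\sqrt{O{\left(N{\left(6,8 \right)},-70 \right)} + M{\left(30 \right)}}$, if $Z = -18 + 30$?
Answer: $\sqrt{77} \approx 8.775$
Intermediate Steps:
$M{\left(r \right)} = 5$ ($M{\left(r \right)} = 4 + \frac{r + r}{r + r} = 4 + \frac{2 r}{2 r} = 4 + 2 r \frac{1}{2 r} = 4 + 1 = 5$)
$Z = 12$
$O{\left(d,y \right)} = 12 d$
$\sqrt{O{\left(N{\left(6,8 \right)},-70 \right)} + M{\left(30 \right)}} = \sqrt{12 \cdot 6 + 5} = \sqrt{72 + 5} = \sqrt{77}$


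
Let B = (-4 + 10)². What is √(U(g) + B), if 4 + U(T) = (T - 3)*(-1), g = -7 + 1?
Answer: √41 ≈ 6.4031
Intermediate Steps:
g = -6
U(T) = -1 - T (U(T) = -4 + (T - 3)*(-1) = -4 + (-3 + T)*(-1) = -4 + (3 - T) = -1 - T)
B = 36 (B = 6² = 36)
√(U(g) + B) = √((-1 - 1*(-6)) + 36) = √((-1 + 6) + 36) = √(5 + 36) = √41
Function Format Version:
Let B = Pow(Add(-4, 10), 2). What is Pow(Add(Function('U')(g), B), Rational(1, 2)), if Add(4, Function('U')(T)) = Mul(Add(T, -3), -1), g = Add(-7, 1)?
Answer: Pow(41, Rational(1, 2)) ≈ 6.4031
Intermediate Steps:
g = -6
Function('U')(T) = Add(-1, Mul(-1, T)) (Function('U')(T) = Add(-4, Mul(Add(T, -3), -1)) = Add(-4, Mul(Add(-3, T), -1)) = Add(-4, Add(3, Mul(-1, T))) = Add(-1, Mul(-1, T)))
B = 36 (B = Pow(6, 2) = 36)
Pow(Add(Function('U')(g), B), Rational(1, 2)) = Pow(Add(Add(-1, Mul(-1, -6)), 36), Rational(1, 2)) = Pow(Add(Add(-1, 6), 36), Rational(1, 2)) = Pow(Add(5, 36), Rational(1, 2)) = Pow(41, Rational(1, 2))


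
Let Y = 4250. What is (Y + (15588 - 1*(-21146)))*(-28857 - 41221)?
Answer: -2872076752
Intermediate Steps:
(Y + (15588 - 1*(-21146)))*(-28857 - 41221) = (4250 + (15588 - 1*(-21146)))*(-28857 - 41221) = (4250 + (15588 + 21146))*(-70078) = (4250 + 36734)*(-70078) = 40984*(-70078) = -2872076752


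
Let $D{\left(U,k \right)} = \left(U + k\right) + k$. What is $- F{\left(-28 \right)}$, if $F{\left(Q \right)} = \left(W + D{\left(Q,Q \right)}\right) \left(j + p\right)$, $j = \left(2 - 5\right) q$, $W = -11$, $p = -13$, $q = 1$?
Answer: $-1520$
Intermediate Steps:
$D{\left(U,k \right)} = U + 2 k$
$j = -3$ ($j = \left(2 - 5\right) 1 = \left(-3\right) 1 = -3$)
$F{\left(Q \right)} = 176 - 48 Q$ ($F{\left(Q \right)} = \left(-11 + \left(Q + 2 Q\right)\right) \left(-3 - 13\right) = \left(-11 + 3 Q\right) \left(-16\right) = 176 - 48 Q$)
$- F{\left(-28 \right)} = - (176 - -1344) = - (176 + 1344) = \left(-1\right) 1520 = -1520$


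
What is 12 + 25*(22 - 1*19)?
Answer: 87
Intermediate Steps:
12 + 25*(22 - 1*19) = 12 + 25*(22 - 19) = 12 + 25*3 = 12 + 75 = 87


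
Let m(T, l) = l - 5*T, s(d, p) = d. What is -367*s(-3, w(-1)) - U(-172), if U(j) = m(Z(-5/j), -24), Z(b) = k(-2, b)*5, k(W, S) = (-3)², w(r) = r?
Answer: 1350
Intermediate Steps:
k(W, S) = 9
Z(b) = 45 (Z(b) = 9*5 = 45)
U(j) = -249 (U(j) = -24 - 5*45 = -24 - 225 = -249)
-367*s(-3, w(-1)) - U(-172) = -367*(-3) - 1*(-249) = 1101 + 249 = 1350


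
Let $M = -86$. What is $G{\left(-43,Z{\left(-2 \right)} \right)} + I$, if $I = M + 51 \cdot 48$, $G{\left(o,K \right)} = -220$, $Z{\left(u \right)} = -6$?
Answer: $2142$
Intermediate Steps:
$I = 2362$ ($I = -86 + 51 \cdot 48 = -86 + 2448 = 2362$)
$G{\left(-43,Z{\left(-2 \right)} \right)} + I = -220 + 2362 = 2142$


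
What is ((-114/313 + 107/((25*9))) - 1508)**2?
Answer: 11276965779777481/4959680625 ≈ 2.2737e+6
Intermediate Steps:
((-114/313 + 107/((25*9))) - 1508)**2 = ((-114*1/313 + 107/225) - 1508)**2 = ((-114/313 + 107*(1/225)) - 1508)**2 = ((-114/313 + 107/225) - 1508)**2 = (7841/70425 - 1508)**2 = (-106193059/70425)**2 = 11276965779777481/4959680625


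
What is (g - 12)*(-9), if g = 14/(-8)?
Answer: 495/4 ≈ 123.75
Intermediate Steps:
g = -7/4 (g = 14*(-⅛) = -7/4 ≈ -1.7500)
(g - 12)*(-9) = (-7/4 - 12)*(-9) = -55/4*(-9) = 495/4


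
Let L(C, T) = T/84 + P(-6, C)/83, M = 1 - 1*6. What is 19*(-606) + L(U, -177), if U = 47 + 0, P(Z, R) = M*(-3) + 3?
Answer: -26762929/2324 ≈ -11516.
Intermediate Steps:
M = -5 (M = 1 - 6 = -5)
P(Z, R) = 18 (P(Z, R) = -5*(-3) + 3 = 15 + 3 = 18)
U = 47
L(C, T) = 18/83 + T/84 (L(C, T) = T/84 + 18/83 = 18/83 + T/84)
19*(-606) + L(U, -177) = 19*(-606) + (18/83 + (1/84)*(-177)) = -11514 + (18/83 - 59/28) = -11514 - 4393/2324 = -26762929/2324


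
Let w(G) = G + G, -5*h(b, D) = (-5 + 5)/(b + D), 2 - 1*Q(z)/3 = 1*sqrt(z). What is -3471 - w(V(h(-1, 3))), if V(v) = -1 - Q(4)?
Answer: -3469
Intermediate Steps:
Q(z) = 6 - 3*sqrt(z)
h(b, D) = 0 (h(b, D) = -(-5 + 5)/(5*(b + D)) = -0/(D + b) = -1/5*0 = 0)
V(v) = -1 (V(v) = -1 - (6 - 3*sqrt(4)) = -1 - (6 - 3*2) = -1 - (6 - 6) = -1 - 1*0 = -1 + 0 = -1)
w(G) = 2*G
-3471 - w(V(h(-1, 3))) = -3471 - 2*(-1) = -3471 - 1*(-2) = -3471 + 2 = -3469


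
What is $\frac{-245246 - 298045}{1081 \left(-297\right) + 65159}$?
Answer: $\frac{543291}{255898} \approx 2.1231$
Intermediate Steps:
$\frac{-245246 - 298045}{1081 \left(-297\right) + 65159} = - \frac{543291}{-321057 + 65159} = - \frac{543291}{-255898} = \left(-543291\right) \left(- \frac{1}{255898}\right) = \frac{543291}{255898}$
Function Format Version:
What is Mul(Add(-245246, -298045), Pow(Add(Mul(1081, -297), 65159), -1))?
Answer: Rational(543291, 255898) ≈ 2.1231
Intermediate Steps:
Mul(Add(-245246, -298045), Pow(Add(Mul(1081, -297), 65159), -1)) = Mul(-543291, Pow(Add(-321057, 65159), -1)) = Mul(-543291, Pow(-255898, -1)) = Mul(-543291, Rational(-1, 255898)) = Rational(543291, 255898)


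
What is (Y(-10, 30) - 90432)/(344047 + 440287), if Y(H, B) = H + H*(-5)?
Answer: -45196/392167 ≈ -0.11525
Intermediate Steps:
Y(H, B) = -4*H (Y(H, B) = H - 5*H = -4*H)
(Y(-10, 30) - 90432)/(344047 + 440287) = (-4*(-10) - 90432)/(344047 + 440287) = (40 - 90432)/784334 = -90392*1/784334 = -45196/392167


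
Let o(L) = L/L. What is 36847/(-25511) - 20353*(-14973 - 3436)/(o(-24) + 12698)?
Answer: 9557952155594/323964189 ≈ 29503.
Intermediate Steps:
o(L) = 1
36847/(-25511) - 20353*(-14973 - 3436)/(o(-24) + 12698) = 36847/(-25511) - 20353*(-14973 - 3436)/(1 + 12698) = 36847*(-1/25511) - 20353/(12699/(-18409)) = -36847/25511 - 20353/(12699*(-1/18409)) = -36847/25511 - 20353/(-12699/18409) = -36847/25511 - 20353*(-18409/12699) = -36847/25511 + 374678377/12699 = 9557952155594/323964189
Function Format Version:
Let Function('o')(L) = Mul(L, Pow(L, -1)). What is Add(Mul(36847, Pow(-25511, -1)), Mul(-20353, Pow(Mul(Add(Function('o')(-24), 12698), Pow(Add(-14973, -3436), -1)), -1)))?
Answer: Rational(9557952155594, 323964189) ≈ 29503.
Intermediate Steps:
Function('o')(L) = 1
Add(Mul(36847, Pow(-25511, -1)), Mul(-20353, Pow(Mul(Add(Function('o')(-24), 12698), Pow(Add(-14973, -3436), -1)), -1))) = Add(Mul(36847, Pow(-25511, -1)), Mul(-20353, Pow(Mul(Add(1, 12698), Pow(Add(-14973, -3436), -1)), -1))) = Add(Mul(36847, Rational(-1, 25511)), Mul(-20353, Pow(Mul(12699, Pow(-18409, -1)), -1))) = Add(Rational(-36847, 25511), Mul(-20353, Pow(Mul(12699, Rational(-1, 18409)), -1))) = Add(Rational(-36847, 25511), Mul(-20353, Pow(Rational(-12699, 18409), -1))) = Add(Rational(-36847, 25511), Mul(-20353, Rational(-18409, 12699))) = Add(Rational(-36847, 25511), Rational(374678377, 12699)) = Rational(9557952155594, 323964189)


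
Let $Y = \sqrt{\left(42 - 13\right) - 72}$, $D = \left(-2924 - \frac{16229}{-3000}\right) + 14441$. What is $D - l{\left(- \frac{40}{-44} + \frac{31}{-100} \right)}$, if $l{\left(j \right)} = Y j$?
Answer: $\frac{34567229}{3000} - \frac{659 i \sqrt{43}}{1100} \approx 11522.0 - 3.9285 i$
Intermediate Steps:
$D = \frac{34567229}{3000}$ ($D = \left(-2924 - - \frac{16229}{3000}\right) + 14441 = \left(-2924 + \frac{16229}{3000}\right) + 14441 = - \frac{8755771}{3000} + 14441 = \frac{34567229}{3000} \approx 11522.0$)
$Y = i \sqrt{43}$ ($Y = \sqrt{29 - 72} = \sqrt{-43} = i \sqrt{43} \approx 6.5574 i$)
$l{\left(j \right)} = i j \sqrt{43}$ ($l{\left(j \right)} = i \sqrt{43} j = i j \sqrt{43}$)
$D - l{\left(- \frac{40}{-44} + \frac{31}{-100} \right)} = \frac{34567229}{3000} - i \left(- \frac{40}{-44} + \frac{31}{-100}\right) \sqrt{43} = \frac{34567229}{3000} - i \left(\left(-40\right) \left(- \frac{1}{44}\right) + 31 \left(- \frac{1}{100}\right)\right) \sqrt{43} = \frac{34567229}{3000} - i \left(\frac{10}{11} - \frac{31}{100}\right) \sqrt{43} = \frac{34567229}{3000} - i \frac{659}{1100} \sqrt{43} = \frac{34567229}{3000} - \frac{659 i \sqrt{43}}{1100}$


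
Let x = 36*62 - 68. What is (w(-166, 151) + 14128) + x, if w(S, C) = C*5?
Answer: 17047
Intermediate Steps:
w(S, C) = 5*C
x = 2164 (x = 2232 - 68 = 2164)
(w(-166, 151) + 14128) + x = (5*151 + 14128) + 2164 = (755 + 14128) + 2164 = 14883 + 2164 = 17047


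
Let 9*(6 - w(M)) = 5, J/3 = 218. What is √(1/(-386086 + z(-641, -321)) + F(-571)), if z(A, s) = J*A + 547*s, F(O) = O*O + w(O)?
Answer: √2823318900281647459/2942661 ≈ 571.00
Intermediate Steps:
J = 654 (J = 3*218 = 654)
w(M) = 49/9 (w(M) = 6 - ⅑*5 = 6 - 5/9 = 49/9)
F(O) = 49/9 + O² (F(O) = O*O + 49/9 = O² + 49/9 = 49/9 + O²)
z(A, s) = 547*s + 654*A (z(A, s) = 654*A + 547*s = 547*s + 654*A)
√(1/(-386086 + z(-641, -321)) + F(-571)) = √(1/(-386086 + (547*(-321) + 654*(-641))) + (49/9 + (-571)²)) = √(1/(-386086 + (-175587 - 419214)) + (49/9 + 326041)) = √(1/(-386086 - 594801) + 2934418/9) = √(1/(-980887) + 2934418/9) = √(-1/980887 + 2934418/9) = √(2878332468757/8827983) = √2823318900281647459/2942661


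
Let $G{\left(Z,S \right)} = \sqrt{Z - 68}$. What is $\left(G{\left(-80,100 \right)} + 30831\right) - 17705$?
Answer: $13126 + 2 i \sqrt{37} \approx 13126.0 + 12.166 i$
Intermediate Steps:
$G{\left(Z,S \right)} = \sqrt{-68 + Z}$
$\left(G{\left(-80,100 \right)} + 30831\right) - 17705 = \left(\sqrt{-68 - 80} + 30831\right) - 17705 = \left(\sqrt{-148} + 30831\right) - 17705 = \left(2 i \sqrt{37} + 30831\right) - 17705 = \left(30831 + 2 i \sqrt{37}\right) - 17705 = 13126 + 2 i \sqrt{37}$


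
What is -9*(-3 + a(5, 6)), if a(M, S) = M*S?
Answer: -243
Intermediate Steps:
-9*(-3 + a(5, 6)) = -9*(-3 + 5*6) = -9*(-3 + 30) = -9*27 = -243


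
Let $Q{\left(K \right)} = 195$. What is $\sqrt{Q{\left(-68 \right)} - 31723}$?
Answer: $2 i \sqrt{7882} \approx 177.56 i$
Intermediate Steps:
$\sqrt{Q{\left(-68 \right)} - 31723} = \sqrt{195 - 31723} = \sqrt{-31528} = 2 i \sqrt{7882}$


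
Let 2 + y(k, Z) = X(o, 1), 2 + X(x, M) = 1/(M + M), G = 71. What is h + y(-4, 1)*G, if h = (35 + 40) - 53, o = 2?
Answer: -453/2 ≈ -226.50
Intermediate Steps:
X(x, M) = -2 + 1/(2*M) (X(x, M) = -2 + 1/(M + M) = -2 + 1/(2*M))
h = 22 (h = 75 - 53 = 22)
y(k, Z) = -7/2 (y(k, Z) = -2 + (-2 + (1/2)/1) = -2 + (-2 + (1/2)*1) = -2 + (-2 + 1/2) = -2 - 3/2 = -7/2)
h + y(-4, 1)*G = 22 - 7/2*71 = 22 - 497/2 = -453/2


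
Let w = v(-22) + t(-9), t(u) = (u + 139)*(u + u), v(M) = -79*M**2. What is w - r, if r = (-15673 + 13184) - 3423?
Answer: -34664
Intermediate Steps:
t(u) = 2*u*(139 + u) (t(u) = (139 + u)*(2*u) = 2*u*(139 + u))
r = -5912 (r = -2489 - 3423 = -5912)
w = -40576 (w = -79*(-22)**2 + 2*(-9)*(139 - 9) = -79*484 + 2*(-9)*130 = -38236 - 2340 = -40576)
w - r = -40576 - 1*(-5912) = -40576 + 5912 = -34664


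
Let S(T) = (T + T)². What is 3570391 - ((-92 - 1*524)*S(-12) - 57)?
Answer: 3925264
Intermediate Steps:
S(T) = 4*T² (S(T) = (2*T)² = 4*T²)
3570391 - ((-92 - 1*524)*S(-12) - 57) = 3570391 - ((-92 - 1*524)*(4*(-12)²) - 57) = 3570391 - ((-92 - 524)*(4*144) - 57) = 3570391 - (-616*576 - 57) = 3570391 - (-354816 - 57) = 3570391 - 1*(-354873) = 3570391 + 354873 = 3925264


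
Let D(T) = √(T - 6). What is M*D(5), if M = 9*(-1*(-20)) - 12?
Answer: 168*I ≈ 168.0*I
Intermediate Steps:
M = 168 (M = 9*20 - 12 = 180 - 12 = 168)
D(T) = √(-6 + T)
M*D(5) = 168*√(-6 + 5) = 168*√(-1) = 168*I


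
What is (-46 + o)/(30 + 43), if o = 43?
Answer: -3/73 ≈ -0.041096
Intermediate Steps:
(-46 + o)/(30 + 43) = (-46 + 43)/(30 + 43) = -3/73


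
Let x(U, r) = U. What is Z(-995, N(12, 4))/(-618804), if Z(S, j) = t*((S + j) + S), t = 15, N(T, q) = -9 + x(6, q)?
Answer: 9965/206268 ≈ 0.048311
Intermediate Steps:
N(T, q) = -3 (N(T, q) = -9 + 6 = -3)
Z(S, j) = 15*j + 30*S (Z(S, j) = 15*((S + j) + S) = 15*(j + 2*S) = 15*j + 30*S)
Z(-995, N(12, 4))/(-618804) = (15*(-3) + 30*(-995))/(-618804) = (-45 - 29850)*(-1/618804) = -29895*(-1/618804) = 9965/206268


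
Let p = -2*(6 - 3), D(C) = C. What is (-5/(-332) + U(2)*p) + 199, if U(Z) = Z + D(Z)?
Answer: 58105/332 ≈ 175.02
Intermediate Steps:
U(Z) = 2*Z (U(Z) = Z + Z = 2*Z)
p = -6 (p = -2*3 = -6)
(-5/(-332) + U(2)*p) + 199 = (-5/(-332) + (2*2)*(-6)) + 199 = (-5*(-1/332) + 4*(-6)) + 199 = (5/332 - 24) + 199 = -7963/332 + 199 = 58105/332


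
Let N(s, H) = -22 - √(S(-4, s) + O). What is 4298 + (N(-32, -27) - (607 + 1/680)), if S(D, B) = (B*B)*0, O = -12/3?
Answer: 2494919/680 - 2*I ≈ 3669.0 - 2.0*I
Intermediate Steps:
O = -4 (O = -12*⅓ = -4)
S(D, B) = 0 (S(D, B) = B²*0 = 0)
N(s, H) = -22 - 2*I (N(s, H) = -22 - √(0 - 4) = -22 - √(-4) = -22 - 2*I)
4298 + (N(-32, -27) - (607 + 1/680)) = 4298 + ((-22 - 2*I) - (607 + 1/680)) = 4298 + ((-22 - 2*I) - 1*412761/680) = 4298 + ((-22 - 2*I) - 412761/680) = 4298 + (-427721/680 - 2*I) = 2494919/680 - 2*I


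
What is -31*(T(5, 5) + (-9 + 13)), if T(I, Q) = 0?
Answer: -124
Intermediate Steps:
-31*(T(5, 5) + (-9 + 13)) = -31*(0 + (-9 + 13)) = -31*(0 + 4) = -31*4 = -124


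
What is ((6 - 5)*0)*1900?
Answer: 0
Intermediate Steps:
((6 - 5)*0)*1900 = (1*0)*1900 = 0*1900 = 0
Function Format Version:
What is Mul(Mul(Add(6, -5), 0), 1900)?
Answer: 0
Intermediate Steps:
Mul(Mul(Add(6, -5), 0), 1900) = Mul(Mul(1, 0), 1900) = Mul(0, 1900) = 0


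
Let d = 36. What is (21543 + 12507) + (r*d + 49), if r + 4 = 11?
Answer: 34351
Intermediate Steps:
r = 7 (r = -4 + 11 = 7)
(21543 + 12507) + (r*d + 49) = (21543 + 12507) + (7*36 + 49) = 34050 + (252 + 49) = 34050 + 301 = 34351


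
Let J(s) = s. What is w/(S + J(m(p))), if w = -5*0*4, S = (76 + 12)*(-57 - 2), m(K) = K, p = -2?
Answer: 0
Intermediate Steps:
S = -5192 (S = 88*(-59) = -5192)
w = 0 (w = -0*4 = -1*0 = 0)
w/(S + J(m(p))) = 0/(-5192 - 2) = 0/(-5194) = -1/5194*0 = 0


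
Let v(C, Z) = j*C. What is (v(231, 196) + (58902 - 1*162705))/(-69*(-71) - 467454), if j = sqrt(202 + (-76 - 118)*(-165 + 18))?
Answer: 34601/154185 - 308*sqrt(1795)/154185 ≈ 0.13978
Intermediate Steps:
j = 4*sqrt(1795) (j = sqrt(202 - 194*(-147)) = sqrt(202 + 28518) = sqrt(28720) = 4*sqrt(1795) ≈ 169.47)
v(C, Z) = 4*C*sqrt(1795) (v(C, Z) = (4*sqrt(1795))*C = 4*C*sqrt(1795))
(v(231, 196) + (58902 - 1*162705))/(-69*(-71) - 467454) = (4*231*sqrt(1795) + (58902 - 1*162705))/(-69*(-71) - 467454) = (924*sqrt(1795) + (58902 - 162705))/(4899 - 467454) = (924*sqrt(1795) - 103803)/(-462555) = (-103803 + 924*sqrt(1795))*(-1/462555) = 34601/154185 - 308*sqrt(1795)/154185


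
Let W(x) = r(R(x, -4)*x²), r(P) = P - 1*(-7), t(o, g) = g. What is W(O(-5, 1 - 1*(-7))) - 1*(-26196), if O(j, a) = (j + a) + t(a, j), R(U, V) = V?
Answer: 26187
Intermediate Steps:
O(j, a) = a + 2*j (O(j, a) = (j + a) + j = (a + j) + j = a + 2*j)
r(P) = 7 + P (r(P) = P + 7 = 7 + P)
W(x) = 7 - 4*x²
W(O(-5, 1 - 1*(-7))) - 1*(-26196) = (7 - 4*((1 - 1*(-7)) + 2*(-5))²) - 1*(-26196) = (7 - 4*((1 + 7) - 10)²) + 26196 = (7 - 4*(8 - 10)²) + 26196 = (7 - 4*(-2)²) + 26196 = (7 - 4*4) + 26196 = (7 - 16) + 26196 = -9 + 26196 = 26187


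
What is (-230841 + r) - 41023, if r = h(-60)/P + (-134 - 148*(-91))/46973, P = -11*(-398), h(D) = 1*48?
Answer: -27954085618530/102823897 ≈ -2.7186e+5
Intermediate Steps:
h(D) = 48
P = 4378
r = 30315478/102823897 (r = 48/4378 + (-134 - 148*(-91))/46973 = 48*(1/4378) + (-134 + 13468)*(1/46973) = 24/2189 + 13334*(1/46973) = 24/2189 + 13334/46973 = 30315478/102823897 ≈ 0.29483)
(-230841 + r) - 41023 = (-230841 + 30315478/102823897) - 41023 = -23735940891899/102823897 - 41023 = -27954085618530/102823897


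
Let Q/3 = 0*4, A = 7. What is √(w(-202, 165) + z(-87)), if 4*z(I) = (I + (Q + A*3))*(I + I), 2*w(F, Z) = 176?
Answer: √2959 ≈ 54.397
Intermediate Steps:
w(F, Z) = 88 (w(F, Z) = (½)*176 = 88)
Q = 0 (Q = 3*(0*4) = 3*0 = 0)
z(I) = I*(21 + I)/2 (z(I) = ((I + (0 + 7*3))*(I + I))/4 = ((I + (0 + 21))*(2*I))/4 = ((I + 21)*(2*I))/4 = ((21 + I)*(2*I))/4 = (2*I*(21 + I))/4 = I*(21 + I)/2)
√(w(-202, 165) + z(-87)) = √(88 + (½)*(-87)*(21 - 87)) = √(88 + (½)*(-87)*(-66)) = √(88 + 2871) = √2959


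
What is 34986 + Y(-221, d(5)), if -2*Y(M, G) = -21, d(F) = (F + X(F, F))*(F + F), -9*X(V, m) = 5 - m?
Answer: 69993/2 ≈ 34997.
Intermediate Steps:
X(V, m) = -5/9 + m/9 (X(V, m) = -(5 - m)/9 = -5/9 + m/9)
d(F) = 2*F*(-5/9 + 10*F/9) (d(F) = (F + (-5/9 + F/9))*(F + F) = (-5/9 + 10*F/9)*(2*F) = 2*F*(-5/9 + 10*F/9))
Y(M, G) = 21/2 (Y(M, G) = -½*(-21) = 21/2)
34986 + Y(-221, d(5)) = 34986 + 21/2 = 69993/2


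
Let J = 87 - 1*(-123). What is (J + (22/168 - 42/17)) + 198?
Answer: 579283/1428 ≈ 405.66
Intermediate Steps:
J = 210 (J = 87 + 123 = 210)
(J + (22/168 - 42/17)) + 198 = (210 + (22/168 - 42/17)) + 198 = (210 + (22*(1/168) - 42*1/17)) + 198 = (210 + (11/84 - 42/17)) + 198 = (210 - 3341/1428) + 198 = 296539/1428 + 198 = 579283/1428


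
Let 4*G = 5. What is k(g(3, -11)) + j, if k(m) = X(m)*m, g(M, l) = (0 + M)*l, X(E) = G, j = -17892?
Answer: -71733/4 ≈ -17933.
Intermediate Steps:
G = 5/4 (G = (¼)*5 = 5/4 ≈ 1.2500)
X(E) = 5/4
g(M, l) = M*l
k(m) = 5*m/4
k(g(3, -11)) + j = 5*(3*(-11))/4 - 17892 = (5/4)*(-33) - 17892 = -165/4 - 17892 = -71733/4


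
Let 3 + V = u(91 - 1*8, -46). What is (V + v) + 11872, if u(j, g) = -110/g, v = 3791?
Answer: 360235/23 ≈ 15662.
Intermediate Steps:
V = -14/23 (V = -3 - 110/(-46) = -3 - 110*(-1/46) = -3 + 55/23 = -14/23 ≈ -0.60870)
(V + v) + 11872 = (-14/23 + 3791) + 11872 = 87179/23 + 11872 = 360235/23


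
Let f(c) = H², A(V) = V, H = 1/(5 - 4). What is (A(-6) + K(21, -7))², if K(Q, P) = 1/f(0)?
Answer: 25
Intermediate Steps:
H = 1 (H = 1/1 = 1)
f(c) = 1 (f(c) = 1² = 1)
K(Q, P) = 1 (K(Q, P) = 1/1 = 1)
(A(-6) + K(21, -7))² = (-6 + 1)² = (-5)² = 25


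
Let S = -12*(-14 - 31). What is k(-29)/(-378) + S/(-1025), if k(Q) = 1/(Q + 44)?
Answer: -122513/232470 ≈ -0.52701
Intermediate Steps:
k(Q) = 1/(44 + Q)
S = 540 (S = -12*(-45) = 540)
k(-29)/(-378) + S/(-1025) = 1/((44 - 29)*(-378)) + 540/(-1025) = -1/378/15 + 540*(-1/1025) = (1/15)*(-1/378) - 108/205 = -1/5670 - 108/205 = -122513/232470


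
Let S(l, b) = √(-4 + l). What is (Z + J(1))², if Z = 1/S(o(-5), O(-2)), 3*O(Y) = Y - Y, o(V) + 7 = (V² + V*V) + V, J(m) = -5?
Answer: (170 - √34)²/1156 ≈ 23.314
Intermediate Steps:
o(V) = -7 + V + 2*V² (o(V) = -7 + ((V² + V*V) + V) = -7 + ((V² + V²) + V) = -7 + (2*V² + V) = -7 + (V + 2*V²) = -7 + V + 2*V²)
O(Y) = 0 (O(Y) = (Y - Y)/3 = (⅓)*0 = 0)
Z = √34/34 (Z = 1/(√(-4 + (-7 - 5 + 2*(-5)²))) = 1/(√(-4 + (-7 - 5 + 2*25))) = 1/(√(-4 + (-7 - 5 + 50))) = 1/(√(-4 + 38)) = 1/(√34) = √34/34 ≈ 0.17150)
(Z + J(1))² = (√34/34 - 5)² = (-5 + √34/34)²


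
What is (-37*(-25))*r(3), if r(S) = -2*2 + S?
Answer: -925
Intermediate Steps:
r(S) = -4 + S
(-37*(-25))*r(3) = (-37*(-25))*(-4 + 3) = 925*(-1) = -925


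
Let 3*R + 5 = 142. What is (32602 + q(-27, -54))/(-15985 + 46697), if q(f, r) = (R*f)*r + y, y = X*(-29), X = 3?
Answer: 99097/30712 ≈ 3.2267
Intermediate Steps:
R = 137/3 (R = -5/3 + (⅓)*142 = -5/3 + 142/3 = 137/3 ≈ 45.667)
y = -87 (y = 3*(-29) = -87)
q(f, r) = -87 + 137*f*r/3 (q(f, r) = (137*f/3)*r - 87 = 137*f*r/3 - 87 = -87 + 137*f*r/3)
(32602 + q(-27, -54))/(-15985 + 46697) = (32602 + (-87 + (137/3)*(-27)*(-54)))/(-15985 + 46697) = (32602 + (-87 + 66582))/30712 = (32602 + 66495)*(1/30712) = 99097*(1/30712) = 99097/30712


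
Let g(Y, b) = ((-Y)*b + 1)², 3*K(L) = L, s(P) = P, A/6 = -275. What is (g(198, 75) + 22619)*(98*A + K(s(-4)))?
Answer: -35657637434560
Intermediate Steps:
A = -1650 (A = 6*(-275) = -1650)
K(L) = L/3
g(Y, b) = (1 - Y*b)² (g(Y, b) = (-Y*b + 1)² = (1 - Y*b)²)
(g(198, 75) + 22619)*(98*A + K(s(-4))) = ((-1 + 198*75)² + 22619)*(98*(-1650) + (⅓)*(-4)) = ((-1 + 14850)² + 22619)*(-161700 - 4/3) = (14849² + 22619)*(-485104/3) = (220492801 + 22619)*(-485104/3) = 220515420*(-485104/3) = -35657637434560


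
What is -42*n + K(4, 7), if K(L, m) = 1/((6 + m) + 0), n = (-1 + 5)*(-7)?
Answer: 15289/13 ≈ 1176.1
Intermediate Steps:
n = -28 (n = 4*(-7) = -28)
K(L, m) = 1/(6 + m)
-42*n + K(4, 7) = -42*(-28) + 1/(6 + 7) = 1176 + 1/13 = 15289/13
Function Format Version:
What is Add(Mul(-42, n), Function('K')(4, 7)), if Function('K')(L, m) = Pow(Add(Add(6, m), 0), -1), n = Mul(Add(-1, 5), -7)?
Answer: Rational(15289, 13) ≈ 1176.1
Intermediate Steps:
n = -28 (n = Mul(4, -7) = -28)
Function('K')(L, m) = Pow(Add(6, m), -1)
Add(Mul(-42, n), Function('K')(4, 7)) = Add(Mul(-42, -28), Pow(Add(6, 7), -1)) = Add(1176, Pow(13, -1)) = Add(1176, Rational(1, 13)) = Rational(15289, 13)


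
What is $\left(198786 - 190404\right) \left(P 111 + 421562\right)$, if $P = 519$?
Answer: $4016411322$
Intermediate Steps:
$\left(198786 - 190404\right) \left(P 111 + 421562\right) = \left(198786 - 190404\right) \left(519 \cdot 111 + 421562\right) = \left(198786 - 190404\right) \left(57609 + 421562\right) = \left(198786 - 190404\right) 479171 = 8382 \cdot 479171 = 4016411322$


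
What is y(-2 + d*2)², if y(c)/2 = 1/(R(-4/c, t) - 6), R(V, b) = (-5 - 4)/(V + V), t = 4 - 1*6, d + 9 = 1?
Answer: 64/11025 ≈ 0.0058050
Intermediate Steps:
d = -8 (d = -9 + 1 = -8)
t = -2 (t = 4 - 6 = -2)
R(V, b) = -9/(2*V) (R(V, b) = -9*1/(2*V) = -9/(2*V))
y(c) = 2/(-6 + 9*c/8) (y(c) = 2/(-9*(-c/4)/2 - 6) = 2/(-(-9)*c/8 - 6) = 2/(9*c/8 - 6) = 2/(-6 + 9*c/8))
y(-2 + d*2)² = (16/(3*(-16 + 3*(-2 - 8*2))))² = (16/(3*(-16 + 3*(-2 - 16))))² = (16/(3*(-16 + 3*(-18))))² = (16/(3*(-16 - 54)))² = ((16/3)/(-70))² = ((16/3)*(-1/70))² = (-8/105)² = 64/11025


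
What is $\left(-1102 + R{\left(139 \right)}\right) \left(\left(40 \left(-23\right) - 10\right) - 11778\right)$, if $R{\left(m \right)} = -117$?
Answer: $15491052$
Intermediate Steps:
$\left(-1102 + R{\left(139 \right)}\right) \left(\left(40 \left(-23\right) - 10\right) - 11778\right) = \left(-1102 - 117\right) \left(\left(40 \left(-23\right) - 10\right) - 11778\right) = - 1219 \left(\left(-920 - 10\right) - 11778\right) = - 1219 \left(-930 - 11778\right) = \left(-1219\right) \left(-12708\right) = 15491052$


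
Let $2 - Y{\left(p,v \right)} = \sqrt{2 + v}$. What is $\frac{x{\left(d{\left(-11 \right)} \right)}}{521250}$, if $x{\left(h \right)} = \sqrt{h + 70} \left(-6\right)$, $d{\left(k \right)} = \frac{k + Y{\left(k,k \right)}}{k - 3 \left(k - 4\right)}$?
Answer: $- \frac{\sqrt{80614 - 102 i}}{2953750} \approx -9.6124 \cdot 10^{-5} + 6.0812 \cdot 10^{-8} i$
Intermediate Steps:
$Y{\left(p,v \right)} = 2 - \sqrt{2 + v}$
$d{\left(k \right)} = \frac{2 + k - \sqrt{2 + k}}{12 - 2 k}$ ($d{\left(k \right)} = \frac{k - \left(-2 + \sqrt{2 + k}\right)}{k - 3 \left(k - 4\right)} = \frac{2 + k - \sqrt{2 + k}}{k - 3 \left(-4 + k\right)} = \frac{2 + k - \sqrt{2 + k}}{k - \left(-12 + 3 k\right)} = \frac{2 + k - \sqrt{2 + k}}{12 - 2 k}$)
$x{\left(h \right)} = - 6 \sqrt{70 + h}$ ($x{\left(h \right)} = \sqrt{70 + h} \left(-6\right) = - 6 \sqrt{70 + h}$)
$\frac{x{\left(d{\left(-11 \right)} \right)}}{521250} = \frac{\left(-6\right) \sqrt{70 + \frac{-2 + \sqrt{2 - 11} - -11}{2 \left(-6 - 11\right)}}}{521250} = - 6 \sqrt{70 + \frac{-2 + \sqrt{-9} + 11}{2 \left(-17\right)}} \frac{1}{521250} = - 6 \sqrt{70 + \frac{1}{2} \left(- \frac{1}{17}\right) \left(-2 + 3 i + 11\right)} \frac{1}{521250} = - 6 \sqrt{70 + \frac{1}{2} \left(- \frac{1}{17}\right) \left(9 + 3 i\right)} \frac{1}{521250} = - 6 \sqrt{70 - \left(\frac{9}{34} + \frac{3 i}{34}\right)} \frac{1}{521250} = - 6 \sqrt{\frac{2371}{34} - \frac{3 i}{34}} \cdot \frac{1}{521250} = - \frac{\sqrt{\frac{2371}{34} - \frac{3 i}{34}}}{86875}$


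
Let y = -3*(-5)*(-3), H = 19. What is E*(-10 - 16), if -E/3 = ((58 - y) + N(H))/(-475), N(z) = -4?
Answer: -7722/475 ≈ -16.257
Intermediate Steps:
y = -45 (y = 15*(-3) = -45)
E = 297/475 (E = -3*((58 - 1*(-45)) - 4)/(-475) = -3*((58 + 45) - 4)*(-1)/475 = -3*(103 - 4)*(-1)/475 = -297*(-1)/475 = -3*(-99/475) = 297/475 ≈ 0.62526)
E*(-10 - 16) = 297*(-10 - 16)/475 = (297/475)*(-26) = -7722/475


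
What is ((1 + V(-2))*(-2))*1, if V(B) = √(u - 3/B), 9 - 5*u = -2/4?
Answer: -2 - 2*√85/5 ≈ -5.6878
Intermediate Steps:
u = 19/10 (u = 9/5 - (-2)/(5*4) = 9/5 - ⅕*(-½) = 9/5 + ⅒ = 19/10 ≈ 1.9000)
V(B) = √(19/10 - 3/B)
((1 + V(-2))*(-2))*1 = ((1 + √(190 - 300/(-2))/10)*(-2))*1 = ((1 + √(190 - 300*(-½))/10)*(-2))*1 = ((1 + √(190 + 150)/10)*(-2))*1 = ((1 + √340/10)*(-2))*1 = ((1 + (2*√85)/10)*(-2))*1 = ((1 + √85/5)*(-2))*1 = (-2 - 2*√85/5)*1 = -2 - 2*√85/5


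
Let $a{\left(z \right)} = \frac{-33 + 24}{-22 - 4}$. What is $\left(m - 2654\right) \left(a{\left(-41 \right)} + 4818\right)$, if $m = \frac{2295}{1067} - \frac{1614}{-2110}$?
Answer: $- \frac{186931179568896}{14633905} \approx -1.2774 \cdot 10^{7}$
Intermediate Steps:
$a{\left(z \right)} = \frac{9}{26}$ ($a{\left(z \right)} = - \frac{9}{-26} = \left(-9\right) \left(- \frac{1}{26}\right) = \frac{9}{26}$)
$m = \frac{3282294}{1125685}$ ($m = 2295 \cdot \frac{1}{1067} - - \frac{807}{1055} = \frac{2295}{1067} + \frac{807}{1055} = \frac{3282294}{1125685} \approx 2.9158$)
$\left(m - 2654\right) \left(a{\left(-41 \right)} + 4818\right) = \left(\frac{3282294}{1125685} - 2654\right) \left(\frac{9}{26} + 4818\right) = \left(- \frac{2984285696}{1125685}\right) \frac{125277}{26} = - \frac{186931179568896}{14633905}$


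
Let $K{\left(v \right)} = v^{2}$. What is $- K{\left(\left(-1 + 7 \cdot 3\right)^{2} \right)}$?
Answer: $-160000$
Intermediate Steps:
$- K{\left(\left(-1 + 7 \cdot 3\right)^{2} \right)} = - \left(\left(-1 + 7 \cdot 3\right)^{2}\right)^{2} = - \left(\left(-1 + 21\right)^{2}\right)^{2} = - \left(20^{2}\right)^{2} = - 400^{2} = \left(-1\right) 160000 = -160000$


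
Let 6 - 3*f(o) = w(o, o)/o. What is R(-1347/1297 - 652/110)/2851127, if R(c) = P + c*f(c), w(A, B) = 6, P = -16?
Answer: -2277844/203385144545 ≈ -1.1200e-5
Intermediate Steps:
f(o) = 2 - 2/o
R(c) = -16 + c*(2 - 2/c)
R(-1347/1297 - 652/110)/2851127 = (-18 + 2*(-1347/1297 - 652/110))/2851127 = (-18 + 2*(-1347*1/1297 - 652*1/110))*(1/2851127) = (-18 + 2*(-1347/1297 - 326/55))*(1/2851127) = (-18 + 2*(-496907/71335))*(1/2851127) = (-18 - 993814/71335)*(1/2851127) = -2277844/71335*1/2851127 = -2277844/203385144545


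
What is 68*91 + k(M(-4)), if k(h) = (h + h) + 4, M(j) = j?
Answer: 6184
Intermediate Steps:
k(h) = 4 + 2*h (k(h) = 2*h + 4 = 4 + 2*h)
68*91 + k(M(-4)) = 68*91 + (4 + 2*(-4)) = 6188 + (4 - 8) = 6188 - 4 = 6184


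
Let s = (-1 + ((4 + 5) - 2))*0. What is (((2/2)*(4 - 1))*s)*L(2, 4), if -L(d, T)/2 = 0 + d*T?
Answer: 0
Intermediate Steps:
L(d, T) = -2*T*d (L(d, T) = -2*(0 + d*T) = -2*(0 + T*d) = -2*T*d)
s = 0 (s = (-1 + (9 - 2))*0 = (-1 + 7)*0 = 6*0 = 0)
(((2/2)*(4 - 1))*s)*L(2, 4) = (((2/2)*(4 - 1))*0)*(-2*4*2) = (((2*(½))*3)*0)*(-16) = ((1*3)*0)*(-16) = (3*0)*(-16) = 0*(-16) = 0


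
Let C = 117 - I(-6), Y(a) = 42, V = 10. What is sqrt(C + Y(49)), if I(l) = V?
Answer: sqrt(149) ≈ 12.207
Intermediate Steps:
I(l) = 10
C = 107 (C = 117 - 1*10 = 117 - 10 = 107)
sqrt(C + Y(49)) = sqrt(107 + 42) = sqrt(149)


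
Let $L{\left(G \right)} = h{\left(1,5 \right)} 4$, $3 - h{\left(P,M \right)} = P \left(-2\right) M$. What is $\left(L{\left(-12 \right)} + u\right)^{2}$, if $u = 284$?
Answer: $112896$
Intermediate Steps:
$h{\left(P,M \right)} = 3 + 2 M P$ ($h{\left(P,M \right)} = 3 - P \left(-2\right) M = 3 - - 2 P M = 3 - - 2 M P = 3 + 2 M P$)
$L{\left(G \right)} = 52$ ($L{\left(G \right)} = \left(3 + 2 \cdot 5 \cdot 1\right) 4 = \left(3 + 10\right) 4 = 13 \cdot 4 = 52$)
$\left(L{\left(-12 \right)} + u\right)^{2} = \left(52 + 284\right)^{2} = 336^{2} = 112896$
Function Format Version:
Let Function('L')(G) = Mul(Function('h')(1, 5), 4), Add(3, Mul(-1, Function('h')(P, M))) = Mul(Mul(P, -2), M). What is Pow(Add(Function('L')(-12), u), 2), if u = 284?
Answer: 112896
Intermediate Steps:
Function('h')(P, M) = Add(3, Mul(2, M, P)) (Function('h')(P, M) = Add(3, Mul(-1, Mul(Mul(P, -2), M))) = Add(3, Mul(-1, Mul(Mul(-2, P), M))) = Add(3, Mul(-1, Mul(-2, M, P))) = Add(3, Mul(2, M, P)))
Function('L')(G) = 52 (Function('L')(G) = Mul(Add(3, Mul(2, 5, 1)), 4) = Mul(Add(3, 10), 4) = Mul(13, 4) = 52)
Pow(Add(Function('L')(-12), u), 2) = Pow(Add(52, 284), 2) = Pow(336, 2) = 112896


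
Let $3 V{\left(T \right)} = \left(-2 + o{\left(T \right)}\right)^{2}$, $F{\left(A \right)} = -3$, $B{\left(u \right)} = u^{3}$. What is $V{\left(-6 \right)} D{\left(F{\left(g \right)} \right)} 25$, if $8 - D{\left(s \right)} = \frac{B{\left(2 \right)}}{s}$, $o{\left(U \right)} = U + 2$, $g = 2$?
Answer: $3200$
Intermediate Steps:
$o{\left(U \right)} = 2 + U$
$V{\left(T \right)} = \frac{T^{2}}{3}$ ($V{\left(T \right)} = \frac{\left(-2 + \left(2 + T\right)\right)^{2}}{3} = \frac{T^{2}}{3}$)
$D{\left(s \right)} = 8 - \frac{8}{s}$ ($D{\left(s \right)} = 8 - \frac{2^{3}}{s} = 8 - \frac{8}{s}$)
$V{\left(-6 \right)} D{\left(F{\left(g \right)} \right)} 25 = \frac{\left(-6\right)^{2}}{3} \left(8 - \frac{8}{-3}\right) 25 = \frac{1}{3} \cdot 36 \left(8 - - \frac{8}{3}\right) 25 = 12 \left(8 + \frac{8}{3}\right) 25 = 12 \cdot \frac{32}{3} \cdot 25 = 128 \cdot 25 = 3200$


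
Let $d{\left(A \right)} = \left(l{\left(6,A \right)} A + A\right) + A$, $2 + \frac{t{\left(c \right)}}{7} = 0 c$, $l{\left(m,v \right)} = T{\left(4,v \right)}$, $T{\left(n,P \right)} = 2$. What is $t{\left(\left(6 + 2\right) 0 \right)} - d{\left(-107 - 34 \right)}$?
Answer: $550$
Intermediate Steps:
$l{\left(m,v \right)} = 2$
$t{\left(c \right)} = -14$ ($t{\left(c \right)} = -14 + 7 \cdot 0 c = -14 + 7 \cdot 0 = -14 + 0 = -14$)
$d{\left(A \right)} = 4 A$ ($d{\left(A \right)} = \left(2 A + A\right) + A = 3 A + A = 4 A$)
$t{\left(\left(6 + 2\right) 0 \right)} - d{\left(-107 - 34 \right)} = -14 - 4 \left(-107 - 34\right) = -14 - 4 \left(-141\right) = -14 - -564 = -14 + 564 = 550$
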